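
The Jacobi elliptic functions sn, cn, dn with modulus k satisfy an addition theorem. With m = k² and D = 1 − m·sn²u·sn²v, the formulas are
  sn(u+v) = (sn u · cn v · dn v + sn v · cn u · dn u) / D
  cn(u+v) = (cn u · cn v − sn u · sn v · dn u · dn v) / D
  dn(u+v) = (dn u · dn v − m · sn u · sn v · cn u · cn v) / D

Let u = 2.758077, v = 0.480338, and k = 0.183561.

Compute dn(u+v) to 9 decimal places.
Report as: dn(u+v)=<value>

dn(u+v)=0.999917948

sn u = 0.3987171006394227, cn u = -0.9170739739288715, dn u = 0.9973180954416661
sn v = 0.4615520107121768, cn v = 0.8871131502844193, dn v = 0.9964045473471232
m = k² = 0.033694640721
D = 1 − m·sn²u·sn²v = 0.9988588786008428
dn(u+v) = (dn u·dn v − m·sn u·sn v·cn u·cn v)/D = 0.9987769201799985/0.9988588786008428 = 0.9999179479478031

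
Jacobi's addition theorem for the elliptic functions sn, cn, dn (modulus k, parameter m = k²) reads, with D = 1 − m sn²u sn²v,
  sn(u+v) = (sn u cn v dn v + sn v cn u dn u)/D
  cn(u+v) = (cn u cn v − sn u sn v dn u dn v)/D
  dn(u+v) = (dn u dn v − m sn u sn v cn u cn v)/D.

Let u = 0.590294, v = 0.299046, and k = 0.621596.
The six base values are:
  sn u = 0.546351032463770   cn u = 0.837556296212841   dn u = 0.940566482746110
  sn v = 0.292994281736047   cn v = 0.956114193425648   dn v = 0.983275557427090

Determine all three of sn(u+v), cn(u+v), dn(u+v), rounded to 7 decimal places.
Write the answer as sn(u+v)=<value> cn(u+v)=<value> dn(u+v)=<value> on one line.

sn(u+v)=0.7518963 cn(u+v)=0.6592813 dn(u+v)=0.8840588

m = k² = 0.386381587216
D = 1 − m·sn²u·sn²v = 0.9900990185380004
sn(u+v) = (sn u·cn v·dn v + sn v·cn u·dn u)/D = 0.7444518306687637/0.9900990185380004 = 0.7518963424163735
cn(u+v) = (cn u·cn v − sn u·sn v·dn u·dn v)/D = 0.6527538114203839/0.9900990185380004 = 0.6592813437834257
dn(u+v) = (dn u·dn v − m·sn u·sn v·cn u·cn v)/D = 0.8753057155878358/0.9900990185380004 = 0.8840587650317332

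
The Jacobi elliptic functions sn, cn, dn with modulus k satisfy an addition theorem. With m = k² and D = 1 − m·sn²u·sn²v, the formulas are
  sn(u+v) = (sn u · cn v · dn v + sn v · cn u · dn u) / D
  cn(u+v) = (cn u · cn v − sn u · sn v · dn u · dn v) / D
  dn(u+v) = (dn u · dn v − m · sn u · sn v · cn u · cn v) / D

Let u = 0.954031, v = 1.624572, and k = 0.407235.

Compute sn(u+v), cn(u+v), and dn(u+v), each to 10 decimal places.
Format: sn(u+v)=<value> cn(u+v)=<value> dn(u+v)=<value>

sn(u+v)=0.6428256615 cn(u+v)=-0.7660125122 dn(u+v)=0.9651272721

sn u = 0.8040570923443493, cn u = 0.5945520938073892, dn u = 0.9448719077061221
sn v = 0.9998614325543482, cn v = 0.01664679219449031, dn v = 0.9133485707750123
m = k² = 0.165840345225
D = 1 − m·sn²u·sn²v = 0.8928126335068033
sn(u+v) = (sn u·cn v·dn v + sn v·cn u·dn u)/D = 0.5739228717335291/0.8928126335068033 = 0.6428256615044367
cn(u+v) = (cn u·cn v − sn u·sn v·dn u·dn v)/D = -0.6839056483539909/0.8928126335068033 = -0.7660125122420543
dn(u+v) = (dn u·dn v − m·sn u·sn v·cn u·cn v)/D = 0.8616778214753978/0.8928126335068033 = 0.965127272102867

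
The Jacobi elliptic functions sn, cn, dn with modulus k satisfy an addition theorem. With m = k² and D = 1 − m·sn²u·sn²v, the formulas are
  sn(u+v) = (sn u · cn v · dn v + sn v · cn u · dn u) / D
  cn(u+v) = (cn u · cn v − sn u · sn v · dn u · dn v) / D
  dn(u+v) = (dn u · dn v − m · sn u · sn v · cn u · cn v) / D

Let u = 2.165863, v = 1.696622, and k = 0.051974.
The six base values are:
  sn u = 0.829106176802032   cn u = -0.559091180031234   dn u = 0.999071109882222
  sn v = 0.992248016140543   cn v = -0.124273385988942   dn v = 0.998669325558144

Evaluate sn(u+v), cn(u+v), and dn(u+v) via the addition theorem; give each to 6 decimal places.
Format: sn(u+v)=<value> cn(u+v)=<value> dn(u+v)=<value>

sn(u+v)=-0.658344 cn(u+v)=-0.752717 dn(u+v)=0.999414

m = k² = 0.002701296676
D = 1 − m·sn²u·sn²v = 0.9981717606004934
sn(u+v) = (sn u·cn v·dn v + sn v·cn u·dn u)/D = -0.6571405306138775/0.9981717606004934 = -0.6583441413114574
cn(u+v) = (cn u·cn v − sn u·sn v·dn u·dn v)/D = -0.7513409257353152/0.9981717606004934 = -0.7527170727443877
dn(u+v) = (dn u·dn v − m·sn u·sn v·cn u·cn v)/D = 0.9975872657487615/0.9981717606004934 = 0.9994144345945228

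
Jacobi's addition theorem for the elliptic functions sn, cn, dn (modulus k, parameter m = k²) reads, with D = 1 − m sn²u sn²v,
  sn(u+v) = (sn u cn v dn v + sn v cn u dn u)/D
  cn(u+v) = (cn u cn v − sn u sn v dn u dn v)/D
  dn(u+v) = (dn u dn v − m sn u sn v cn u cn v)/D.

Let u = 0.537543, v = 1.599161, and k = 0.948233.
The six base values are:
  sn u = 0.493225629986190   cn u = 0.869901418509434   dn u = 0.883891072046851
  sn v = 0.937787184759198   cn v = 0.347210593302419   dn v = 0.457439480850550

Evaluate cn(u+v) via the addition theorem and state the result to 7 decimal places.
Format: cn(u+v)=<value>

cn(u+v)=0.1424179

m = k² = 0.899145822289
D = 1 − m·sn²u·sn²v = 0.8076332576672668
cn(u+v) = (cn u·cn v − sn u·sn v·dn u·dn v)/D = 0.1150214553289669/0.8076332576672668 = 0.1424179282329085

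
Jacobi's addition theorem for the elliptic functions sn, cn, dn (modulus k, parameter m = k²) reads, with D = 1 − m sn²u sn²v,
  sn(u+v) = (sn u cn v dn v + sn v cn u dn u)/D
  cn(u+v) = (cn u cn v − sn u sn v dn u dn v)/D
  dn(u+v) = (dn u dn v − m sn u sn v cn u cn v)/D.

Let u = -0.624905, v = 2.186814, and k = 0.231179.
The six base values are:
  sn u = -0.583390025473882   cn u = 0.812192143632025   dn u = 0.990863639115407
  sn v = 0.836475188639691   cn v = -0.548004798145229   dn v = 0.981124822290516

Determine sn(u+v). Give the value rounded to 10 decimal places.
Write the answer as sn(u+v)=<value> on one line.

m = k² = 0.053443730041
D = 1 − m·sn²u·sn²v = 0.9872731511097603
sn(u+v) = (sn u·cn v·dn v + sn v·cn u·dn u)/D = 0.9868376574763299/0.9872731511097603 = 0.9995588924575323

sn(u+v)=0.9995588925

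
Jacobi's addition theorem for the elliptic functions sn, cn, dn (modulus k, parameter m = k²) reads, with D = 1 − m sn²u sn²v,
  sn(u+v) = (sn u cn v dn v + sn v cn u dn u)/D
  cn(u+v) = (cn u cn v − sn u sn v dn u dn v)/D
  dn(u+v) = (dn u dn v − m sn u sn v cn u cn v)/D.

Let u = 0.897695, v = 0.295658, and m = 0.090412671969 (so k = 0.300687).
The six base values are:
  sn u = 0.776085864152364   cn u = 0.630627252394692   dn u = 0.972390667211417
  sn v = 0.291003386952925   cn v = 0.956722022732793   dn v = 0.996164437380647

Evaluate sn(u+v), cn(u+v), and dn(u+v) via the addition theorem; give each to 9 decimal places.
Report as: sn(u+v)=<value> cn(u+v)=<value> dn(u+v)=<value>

sn(u+v)=0.922351940 cn(u+v)=0.386350746 dn(u+v)=0.960772058

m = k² = 0.090412671969
D = 1 − m·sn²u·sn²v = 0.9953884710658798
sn(u+v) = (sn u·cn v·dn v + sn v·cn u·dn u)/D = 0.9180984873701361/0.9953884710658798 = 0.9223519400290218
cn(u+v) = (cn u·cn v − sn u·sn v·dn u·dn v)/D = 0.3845690780855085/0.9953884710658798 = 0.3863507457281528
dn(u+v) = (dn u·dn v − m·sn u·sn v·cn u·cn v)/D = 0.9563414297247285/0.9953884710658798 = 0.9607720578686842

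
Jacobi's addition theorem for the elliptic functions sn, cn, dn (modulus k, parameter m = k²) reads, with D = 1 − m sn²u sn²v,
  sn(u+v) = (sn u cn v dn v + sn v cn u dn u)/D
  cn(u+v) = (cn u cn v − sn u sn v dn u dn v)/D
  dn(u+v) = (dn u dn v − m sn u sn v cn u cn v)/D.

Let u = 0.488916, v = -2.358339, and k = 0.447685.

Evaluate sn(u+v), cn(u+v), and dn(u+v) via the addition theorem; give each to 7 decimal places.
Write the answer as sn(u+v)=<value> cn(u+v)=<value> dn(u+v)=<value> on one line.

sn u = 0.4663868138697428, cn u = 0.8845808837231505, dn u = 0.9779595628450135
sn v = -0.8056403656219596, cn v = -0.5924049301622289, dn v = 0.9326922910728693
m = k² = 0.200421859225
D = 1 − m·sn²u·sn²v = 0.9717043256500006
sn(u+v) = (sn u·cn v·dn v + sn v·cn u·dn u)/D = -0.954640270654281/0.9717043256500006 = -0.9824390459677073
cn(u+v) = (cn u·cn v − sn u·sn v·dn u·dn v)/D = -0.1813043025745488/0.9717043256500006 = -0.1865838175139019
dn(u+v) = (dn u·dn v − m·sn u·sn v·cn u·cn v)/D = 0.872672464819418/0.9717043256500006 = 0.8980843676245473

sn(u+v)=-0.9824390 cn(u+v)=-0.1865838 dn(u+v)=0.8980844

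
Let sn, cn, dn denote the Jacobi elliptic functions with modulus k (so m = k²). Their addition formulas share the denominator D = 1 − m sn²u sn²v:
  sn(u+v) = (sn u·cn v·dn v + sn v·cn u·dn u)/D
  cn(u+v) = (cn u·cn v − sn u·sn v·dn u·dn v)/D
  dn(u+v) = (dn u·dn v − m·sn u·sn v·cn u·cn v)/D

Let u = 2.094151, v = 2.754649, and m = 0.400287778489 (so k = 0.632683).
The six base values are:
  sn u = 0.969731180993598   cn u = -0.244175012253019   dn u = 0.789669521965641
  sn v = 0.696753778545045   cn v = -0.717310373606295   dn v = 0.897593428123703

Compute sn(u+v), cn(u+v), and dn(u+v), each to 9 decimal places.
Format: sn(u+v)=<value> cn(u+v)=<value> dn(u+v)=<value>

sn(u+v)=-0.928359163 cn(u+v)=-0.371684362 dn(u+v)=0.809327921

m = k² = 0.400287778489
D = 1 − m·sn²u·sn²v = 0.8172599597543387
sn(u+v) = (sn u·cn v·dn v + sn v·cn u·dn u)/D = -0.7587107721354544/0.8172599597543387 = -0.9283591629320937
cn(u+v) = (cn u·cn v − sn u·sn v·dn u·dn v)/D = -0.3037627463387929/0.8172599597543387 = -0.3716843615220075
dn(u+v) = (dn u·dn v − m·sn u·sn v·cn u·cn v)/D = 0.661431304158382/0.8172599597543387 = 0.8093279210169584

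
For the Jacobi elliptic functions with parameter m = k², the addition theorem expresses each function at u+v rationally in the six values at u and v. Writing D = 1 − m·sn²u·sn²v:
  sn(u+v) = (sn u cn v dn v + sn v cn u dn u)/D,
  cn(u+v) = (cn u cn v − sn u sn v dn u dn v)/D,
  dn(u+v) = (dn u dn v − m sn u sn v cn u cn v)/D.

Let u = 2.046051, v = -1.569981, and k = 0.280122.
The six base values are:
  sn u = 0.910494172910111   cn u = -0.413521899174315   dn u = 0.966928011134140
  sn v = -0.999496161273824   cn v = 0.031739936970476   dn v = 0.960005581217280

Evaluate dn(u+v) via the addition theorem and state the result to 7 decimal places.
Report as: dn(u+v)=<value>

m = k² = 0.078468334884
D = 1 − m·sn²u·sn²v = 0.935015311843858
dn(u+v) = (dn u·dn v − m·sn u·sn v·cn u·cn v)/D = 0.9273190333042276/0.935015311843858 = 0.9917688208501599

dn(u+v)=0.9917688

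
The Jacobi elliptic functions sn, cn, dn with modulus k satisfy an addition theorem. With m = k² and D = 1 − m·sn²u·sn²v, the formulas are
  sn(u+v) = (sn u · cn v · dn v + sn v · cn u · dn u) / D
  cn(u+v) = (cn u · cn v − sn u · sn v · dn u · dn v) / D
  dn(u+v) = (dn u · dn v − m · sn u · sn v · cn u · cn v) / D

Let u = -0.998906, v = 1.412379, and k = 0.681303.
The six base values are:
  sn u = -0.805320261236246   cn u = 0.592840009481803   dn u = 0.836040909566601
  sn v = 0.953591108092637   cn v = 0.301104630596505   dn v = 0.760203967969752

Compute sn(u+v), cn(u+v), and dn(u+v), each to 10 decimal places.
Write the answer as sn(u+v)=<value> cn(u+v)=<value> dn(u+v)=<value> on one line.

m = k² = 0.464173777809
D = 1 − m·sn²u·sn²v = 0.7262574934520169
sn(u+v) = (sn u·cn v·dn v + sn v·cn u·dn u)/D = 0.2882979064139921/0.7262574934520169 = 0.3969637614941037
cn(u+v) = (cn u·cn v − sn u·sn v·dn u·dn v)/D = 0.6665840261756319/0.7262574934520169 = 0.9178342835503871
dn(u+v) = (dn u·dn v − m·sn u·sn v·cn u·cn v)/D = 0.6991922670445805/0.7262574934520169 = 0.9627332913581501

sn(u+v)=0.3969637615 cn(u+v)=0.9178342836 dn(u+v)=0.9627332914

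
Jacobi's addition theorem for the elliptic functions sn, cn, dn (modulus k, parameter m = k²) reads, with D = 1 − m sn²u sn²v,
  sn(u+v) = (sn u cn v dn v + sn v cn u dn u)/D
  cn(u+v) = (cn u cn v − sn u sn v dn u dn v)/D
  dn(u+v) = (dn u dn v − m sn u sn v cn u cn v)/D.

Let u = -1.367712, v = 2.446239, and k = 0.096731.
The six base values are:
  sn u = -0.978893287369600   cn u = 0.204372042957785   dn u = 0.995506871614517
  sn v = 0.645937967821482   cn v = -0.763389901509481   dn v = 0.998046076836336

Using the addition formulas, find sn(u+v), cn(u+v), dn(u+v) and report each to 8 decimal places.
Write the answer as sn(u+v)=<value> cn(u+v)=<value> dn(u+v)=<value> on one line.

m = k² = 0.009356886361
D = 1 − m·sn²u·sn²v = 0.9962590346855769
sn(u+v) = (sn u·cn v·dn v + sn v·cn u·dn u)/D = 0.8772356446659056/0.9962590346855769 = 0.8805296756407981
cn(u+v) = (cn u·cn v − sn u·sn v·dn u·dn v)/D = 0.4722178394768992/0.9962590346855769 = 0.4739910234549922
dn(u+v) = (dn u·dn v − m·sn u·sn v·cn u·cn v)/D = 0.9926386772778314/0.9962590346855769 = 0.9963660481042582

sn(u+v)=0.88052968 cn(u+v)=0.47399102 dn(u+v)=0.99636605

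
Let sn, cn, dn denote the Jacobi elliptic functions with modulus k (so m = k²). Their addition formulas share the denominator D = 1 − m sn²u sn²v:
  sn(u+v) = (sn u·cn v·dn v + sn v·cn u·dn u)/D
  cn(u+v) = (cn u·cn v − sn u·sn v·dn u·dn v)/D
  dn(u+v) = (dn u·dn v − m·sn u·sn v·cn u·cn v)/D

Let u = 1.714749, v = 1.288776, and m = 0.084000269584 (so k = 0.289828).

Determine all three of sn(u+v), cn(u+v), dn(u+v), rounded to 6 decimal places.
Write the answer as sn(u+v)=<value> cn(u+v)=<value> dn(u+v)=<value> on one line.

sn(u+v)=0.205749 cn(u+v)=-0.978605 dn(u+v)=0.998220

sn u = 0.9945306721097953, cn u = -0.1044449243996035, dn u = 0.9575573443425625
sn v = 0.954299517762616, cn v = 0.2988518535964577, dn v = 0.9609901137091044
m = k² = 0.084000269584
D = 1 − m·sn²u·sn²v = 0.9243364956247287
sn(u+v) = (sn u·cn v·dn v + sn v·cn u·dn u)/D = 0.1901815127777954/0.9243364956247287 = 0.2057492197679136
cn(u+v) = (cn u·cn v − sn u·sn v·dn u·dn v)/D = -0.9045600860867968/0.9243364956247287 = -0.9786047509413056
dn(u+v) = (dn u·dn v − m·sn u·sn v·cn u·cn v)/D = 0.9226915794228386/0.9243364956247287 = 0.9982204357291136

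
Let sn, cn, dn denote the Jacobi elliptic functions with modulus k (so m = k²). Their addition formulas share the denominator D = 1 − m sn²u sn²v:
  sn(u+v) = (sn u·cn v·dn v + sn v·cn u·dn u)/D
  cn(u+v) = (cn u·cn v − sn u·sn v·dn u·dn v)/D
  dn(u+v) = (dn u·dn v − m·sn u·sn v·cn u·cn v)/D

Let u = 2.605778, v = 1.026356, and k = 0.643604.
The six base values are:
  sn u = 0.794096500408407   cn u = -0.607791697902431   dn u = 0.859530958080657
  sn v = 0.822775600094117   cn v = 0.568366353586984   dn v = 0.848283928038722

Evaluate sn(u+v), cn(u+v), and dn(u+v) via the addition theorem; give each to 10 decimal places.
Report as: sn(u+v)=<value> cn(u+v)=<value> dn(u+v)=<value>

m = k² = 0.414226108816
D = 1 − m·sn²u·sn²v = 0.8231737074965866
sn(u+v) = (sn u·cn v·dn v + sn v·cn u·dn u)/D = -0.0469684127709555/0.8231737074965866 = -0.05705771739696905
cn(u+v) = (cn u·cn v − sn u·sn v·dn u·dn v)/D = -0.8218326599225983/0.8231737074965866 = -0.9983708814290647
dn(u+v) = (dn u·dn v − m·sn u·sn v·cn u·cn v)/D = 0.8226184758112194/0.8231737074965866 = 0.9993254987613054

sn(u+v)=-0.0570577174 cn(u+v)=-0.9983708814 dn(u+v)=0.9993254988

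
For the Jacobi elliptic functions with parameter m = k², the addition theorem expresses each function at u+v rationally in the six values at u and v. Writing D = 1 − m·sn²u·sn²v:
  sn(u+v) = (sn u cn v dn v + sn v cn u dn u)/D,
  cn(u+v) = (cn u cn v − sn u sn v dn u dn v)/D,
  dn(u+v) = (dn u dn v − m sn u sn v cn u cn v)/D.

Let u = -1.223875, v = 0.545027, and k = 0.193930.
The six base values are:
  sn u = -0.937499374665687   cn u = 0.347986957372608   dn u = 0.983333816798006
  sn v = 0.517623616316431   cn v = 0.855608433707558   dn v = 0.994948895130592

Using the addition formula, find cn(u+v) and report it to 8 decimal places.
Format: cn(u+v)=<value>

cn(u+v)=0.77941733

m = k² = 0.0376088449
D = 1 − m·sn²u·sn²v = 0.9911435406522727
cn(u+v) = (cn u·cn v − sn u·sn v·dn u·dn v)/D = 0.7725144557850705/0.9911435406522727 = 0.7794173337160406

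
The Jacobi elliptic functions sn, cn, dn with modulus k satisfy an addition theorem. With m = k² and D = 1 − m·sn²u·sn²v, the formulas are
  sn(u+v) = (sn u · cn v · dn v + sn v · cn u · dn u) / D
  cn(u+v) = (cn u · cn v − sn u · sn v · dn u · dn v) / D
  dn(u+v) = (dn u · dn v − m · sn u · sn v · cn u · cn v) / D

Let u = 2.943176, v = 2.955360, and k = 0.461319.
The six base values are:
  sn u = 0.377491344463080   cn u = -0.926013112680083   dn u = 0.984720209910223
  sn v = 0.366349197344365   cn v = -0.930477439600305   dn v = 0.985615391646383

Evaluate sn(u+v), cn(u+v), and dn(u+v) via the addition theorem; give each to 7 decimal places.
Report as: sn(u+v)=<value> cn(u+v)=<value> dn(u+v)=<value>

m = k² = 0.212815219761
D = 1 − m·sn²u·sn²v = 0.995929880421788
sn(u+v) = (sn u·cn v·dn v + sn v·cn u·dn u)/D = -0.680255207550612/0.995929880421788 = -0.6830352426643891
cn(u+v) = (cn u·cn v − sn u·sn v·dn u·dn v)/D = 0.7274126609547229/0.995929880421788 = 0.7303854169398504
dn(u+v) = (dn u·dn v − m·sn u·sn v·cn u·cn v)/D = 0.9451966413658632/0.995929880421788 = 0.9490594267194407

sn(u+v)=-0.6830352 cn(u+v)=0.7303854 dn(u+v)=0.9490594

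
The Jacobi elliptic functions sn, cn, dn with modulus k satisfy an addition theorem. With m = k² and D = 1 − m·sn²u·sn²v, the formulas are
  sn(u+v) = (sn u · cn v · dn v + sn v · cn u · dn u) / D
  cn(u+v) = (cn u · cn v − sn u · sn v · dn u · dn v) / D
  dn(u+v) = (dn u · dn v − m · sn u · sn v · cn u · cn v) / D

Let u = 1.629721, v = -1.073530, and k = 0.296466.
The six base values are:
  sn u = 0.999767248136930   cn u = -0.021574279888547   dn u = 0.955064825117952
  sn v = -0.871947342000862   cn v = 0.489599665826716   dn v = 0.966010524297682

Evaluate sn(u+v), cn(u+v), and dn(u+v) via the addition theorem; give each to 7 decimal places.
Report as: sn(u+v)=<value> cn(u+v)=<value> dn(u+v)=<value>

m = k² = 0.087892089156
D = 1 − m·sn²u·sn²v = 0.9332074360997736
sn(u+v) = (sn u·cn v·dn v + sn v·cn u·dn u)/D = 0.4908146797762523/0.9332074360997736 = 0.5259438156939172
cn(u+v) = (cn u·cn v − sn u·sn v·dn u·dn v)/D = 0.7937109479577864/0.9332074360997736 = 0.8505193135569132
dn(u+v) = (dn u·dn v − m·sn u·sn v·cn u·cn v)/D = 0.9217933597189365/0.9332074360997736 = 0.9877689826084747

sn(u+v)=0.5259438 cn(u+v)=0.8505193 dn(u+v)=0.9877690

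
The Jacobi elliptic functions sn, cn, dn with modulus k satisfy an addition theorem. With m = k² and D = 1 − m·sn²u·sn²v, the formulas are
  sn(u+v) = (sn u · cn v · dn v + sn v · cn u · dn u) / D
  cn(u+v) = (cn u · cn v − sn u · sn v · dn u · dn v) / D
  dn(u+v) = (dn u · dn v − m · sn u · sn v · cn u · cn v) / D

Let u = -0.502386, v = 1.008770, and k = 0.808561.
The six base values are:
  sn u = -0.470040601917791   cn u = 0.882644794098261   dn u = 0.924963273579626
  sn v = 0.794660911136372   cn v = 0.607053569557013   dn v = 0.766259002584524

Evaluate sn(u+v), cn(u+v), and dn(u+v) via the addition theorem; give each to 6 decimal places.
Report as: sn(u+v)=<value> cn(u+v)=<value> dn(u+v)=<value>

m = k² = 0.653770890721
D = 1 − m·sn²u·sn²v = 0.9087863092392184
sn(u+v) = (sn u·cn v·dn v + sn v·cn u·dn u)/D = 0.430128097654172/0.9087863092392184 = 0.4732994910698529
cn(u+v) = (cn u·cn v − sn u·sn v·dn u·dn v)/D = 0.8005512947144882/0.9087863092392184 = 0.8809015789252612
dn(u+v) = (dn u·dn v − m·sn u·sn v·cn u·cn v)/D = 0.8396060298935288/0.9087863092392184 = 0.9238761866872717

sn(u+v)=0.473299 cn(u+v)=0.880902 dn(u+v)=0.923876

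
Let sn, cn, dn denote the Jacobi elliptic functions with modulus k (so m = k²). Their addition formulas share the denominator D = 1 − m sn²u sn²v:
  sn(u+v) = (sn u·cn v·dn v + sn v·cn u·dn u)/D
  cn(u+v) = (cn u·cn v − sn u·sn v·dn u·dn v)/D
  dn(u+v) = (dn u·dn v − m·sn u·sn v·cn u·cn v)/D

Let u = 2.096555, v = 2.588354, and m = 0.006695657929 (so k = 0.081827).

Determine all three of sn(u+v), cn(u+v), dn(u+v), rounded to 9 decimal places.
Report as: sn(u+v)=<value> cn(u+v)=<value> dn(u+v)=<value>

sn u = 0.8670649717084015, cn u = -0.4981950770895963, dn u = 0.9974799212112549
sn v = 0.5297745066070274, cn v = -0.8481385335835654, dn v = 0.9990599530376093
m = k² = 0.006695657929
D = 1 − m·sn²u·sn²v = 0.9985872066150142
sn(u+v) = (sn u·cn v·dn v + sn v·cn u·dn u)/D = -0.9979658354653743/0.9985872066150142 = -0.999377749739308
cn(u+v) = (cn u·cn v − sn u·sn v·dn u·dn v)/D = -0.035222158637347/0.9985872066150142 = -0.03527199067244431
dn(u+v) = (dn u·dn v − m·sn u·sn v·cn u·cn v)/D = 0.9952426657456483/0.9985872066150142 = 0.9966507273003195

sn(u+v)=-0.999377750 cn(u+v)=-0.035271991 dn(u+v)=0.996650727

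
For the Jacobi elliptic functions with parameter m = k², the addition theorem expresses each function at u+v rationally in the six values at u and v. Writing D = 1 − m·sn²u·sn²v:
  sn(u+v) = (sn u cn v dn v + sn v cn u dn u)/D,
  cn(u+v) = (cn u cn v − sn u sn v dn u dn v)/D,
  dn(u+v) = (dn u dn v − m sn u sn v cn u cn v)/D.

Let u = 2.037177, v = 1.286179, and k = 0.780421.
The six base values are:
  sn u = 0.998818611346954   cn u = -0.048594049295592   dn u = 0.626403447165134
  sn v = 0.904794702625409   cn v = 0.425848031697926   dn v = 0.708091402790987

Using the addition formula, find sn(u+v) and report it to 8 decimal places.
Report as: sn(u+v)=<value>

sn(u+v)=0.54448367

m = k² = 0.609056937241
D = 1 − m·sn²u·sn²v = 0.5025708350888646
sn(u+v) = (sn u·cn v·dn v + sn v·cn u·dn u)/D = 0.273641614751639/0.5025708350888646 = 0.5444836740342358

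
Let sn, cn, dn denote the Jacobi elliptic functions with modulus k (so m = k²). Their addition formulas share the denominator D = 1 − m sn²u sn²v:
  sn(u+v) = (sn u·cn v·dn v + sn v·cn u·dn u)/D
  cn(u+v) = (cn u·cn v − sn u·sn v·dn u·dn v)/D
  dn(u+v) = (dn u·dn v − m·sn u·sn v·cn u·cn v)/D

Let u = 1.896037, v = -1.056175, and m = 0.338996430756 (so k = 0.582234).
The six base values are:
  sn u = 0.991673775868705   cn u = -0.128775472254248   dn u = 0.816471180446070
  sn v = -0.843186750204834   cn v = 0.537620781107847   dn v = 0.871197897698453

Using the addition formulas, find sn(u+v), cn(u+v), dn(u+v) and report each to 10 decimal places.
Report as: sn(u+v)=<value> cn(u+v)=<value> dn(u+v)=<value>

sn(u+v)=0.7249552398 cn(u+v)=0.6887959787 dn(u+v)=0.9065522611

m = k² = 0.338996430756
D = 1 − m·sn²u·sn²v = 0.7629825452799986
sn(u+v) = (sn u·cn v·dn v + sn v·cn u·dn u)/D = 0.5531281940980199/0.7629825452799986 = 0.7249552398279746
cn(u+v) = (cn u·cn v − sn u·sn v·dn u·dn v)/D = 0.5255393089920185/0.7629825452799986 = 0.6887959786801631
dn(u+v) = (dn u·dn v − m·sn u·sn v·cn u·cn v)/D = 0.6916835515739974/0.7629825452799986 = 0.9065522610614428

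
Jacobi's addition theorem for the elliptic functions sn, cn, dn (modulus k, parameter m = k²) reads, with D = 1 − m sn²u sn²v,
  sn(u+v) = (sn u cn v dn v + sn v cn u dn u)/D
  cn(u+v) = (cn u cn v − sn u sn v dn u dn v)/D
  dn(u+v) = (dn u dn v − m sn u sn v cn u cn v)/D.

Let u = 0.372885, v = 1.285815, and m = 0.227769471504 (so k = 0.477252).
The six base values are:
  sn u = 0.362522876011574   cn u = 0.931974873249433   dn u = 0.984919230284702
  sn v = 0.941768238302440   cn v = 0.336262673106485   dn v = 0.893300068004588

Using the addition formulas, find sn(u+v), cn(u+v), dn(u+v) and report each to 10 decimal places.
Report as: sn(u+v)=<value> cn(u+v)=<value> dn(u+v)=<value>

m = k² = 0.227769471504
D = 1 − m·sn²u·sn²v = 0.9734506173708302
sn(u+v) = (sn u·cn v·dn v + sn v·cn u·dn u)/D = 0.9733637565740348/0.9734506173708302 = 0.9999107702072962
cn(u+v) = (cn u·cn v − sn u·sn v·dn u·dn v)/D = 0.01300391663052479/0.9734506173708302 = 0.01335857864638965
dn(u+v) = (dn u·dn v − m·sn u·sn v·cn u·cn v)/D = 0.8554582860031226/0.9734506173708302 = 0.8787896075443557

sn(u+v)=0.9999107702 cn(u+v)=0.0133585786 dn(u+v)=0.8787896075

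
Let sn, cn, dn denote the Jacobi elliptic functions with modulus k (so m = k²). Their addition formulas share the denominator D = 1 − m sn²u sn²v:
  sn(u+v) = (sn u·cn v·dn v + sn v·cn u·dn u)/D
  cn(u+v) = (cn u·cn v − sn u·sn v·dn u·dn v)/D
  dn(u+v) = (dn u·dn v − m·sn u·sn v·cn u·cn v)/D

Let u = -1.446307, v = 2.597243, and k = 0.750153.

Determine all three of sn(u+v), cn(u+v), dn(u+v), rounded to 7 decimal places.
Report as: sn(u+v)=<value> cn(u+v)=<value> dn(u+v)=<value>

sn u = -0.9512364551030658, cn u = 0.3084626500614833, dn u = 0.700581004743846
sn v = 0.8901723990276905, cn v = -0.4556238580334509, dn v = 0.7443717101168089
m = k² = 0.562729523409
D = 1 − m·sn²u·sn²v = 0.5965172975299008
sn(u+v) = (sn u·cn v·dn v + sn v·cn u·dn u)/D = 0.5149841741463639/0.5965172975299008 = 0.8633180903200044
cn(u+v) = (cn u·cn v − sn u·sn v·dn u·dn v)/D = 0.3010385135346702/0.5965172975299008 = 0.5046601578549874
dn(u+v) = (dn u·dn v − m·sn u·sn v·cn u·cn v)/D = 0.4545240599908994/0.5965172975299008 = 0.7619629168726932

sn(u+v)=0.8633181 cn(u+v)=0.5046602 dn(u+v)=0.7619629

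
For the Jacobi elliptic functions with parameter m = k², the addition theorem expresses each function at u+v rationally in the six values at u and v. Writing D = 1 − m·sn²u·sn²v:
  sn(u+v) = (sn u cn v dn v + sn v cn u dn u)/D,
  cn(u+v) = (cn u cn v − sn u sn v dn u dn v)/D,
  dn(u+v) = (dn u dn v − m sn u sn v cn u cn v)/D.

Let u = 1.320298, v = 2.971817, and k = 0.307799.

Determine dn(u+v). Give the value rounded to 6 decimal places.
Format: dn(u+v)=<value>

sn u = 0.9621216052685008, cn u = 0.2726206460918965, dn u = 0.9551445231674512
sn v = 0.2456518801316706, cn v = -0.9693581143147125, dn v = 0.9971373605117853
m = k² = 0.094740224401
D = 1 − m·sn²u·sn²v = 0.9947078209609787
dn(u+v) = (dn u·dn v − m·sn u·sn v·cn u·cn v)/D = 0.9583276415142778/0.9947078209609787 = 0.9634262658038072

dn(u+v)=0.963426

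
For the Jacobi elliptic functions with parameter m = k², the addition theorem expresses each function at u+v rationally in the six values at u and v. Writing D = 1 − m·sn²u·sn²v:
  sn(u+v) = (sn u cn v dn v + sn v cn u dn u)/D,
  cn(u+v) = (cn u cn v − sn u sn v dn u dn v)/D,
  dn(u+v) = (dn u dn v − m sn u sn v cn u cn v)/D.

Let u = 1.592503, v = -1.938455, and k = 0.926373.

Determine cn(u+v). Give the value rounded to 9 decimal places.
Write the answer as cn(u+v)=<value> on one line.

sn u = 0.9427861999192579, cn u = 0.3333979322698405, dn u = 0.4870543172111847
sn v = -0.9828849281306712, cn v = 0.1842205690295341, dn v = 0.4134693014902469
m = k² = 0.858166935129
D = 1 − m·sn²u·sn²v = 0.2631084743516566
cn(u+v) = (cn u·cn v − sn u·sn v·dn u·dn v)/D = 0.248029464559195/0.2631084743516566 = 0.9426889999281898

cn(u+v)=0.942689000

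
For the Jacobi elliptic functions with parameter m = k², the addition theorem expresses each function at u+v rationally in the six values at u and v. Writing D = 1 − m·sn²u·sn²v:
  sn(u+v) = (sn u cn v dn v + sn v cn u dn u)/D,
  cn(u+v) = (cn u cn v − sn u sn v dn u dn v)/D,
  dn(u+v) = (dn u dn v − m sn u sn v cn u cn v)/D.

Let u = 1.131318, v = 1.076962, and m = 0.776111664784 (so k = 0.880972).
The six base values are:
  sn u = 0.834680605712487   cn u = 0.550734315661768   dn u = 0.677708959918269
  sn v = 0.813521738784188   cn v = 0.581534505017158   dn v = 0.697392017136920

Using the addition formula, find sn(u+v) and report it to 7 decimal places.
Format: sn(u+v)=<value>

m = k² = 0.776111664784
D = 1 − m·sn²u·sn²v = 0.6421482206191521
sn(u+v) = (sn u·cn v·dn v + sn v·cn u·dn u)/D = 0.6421478829588361/0.6421482206191521 = 0.9999994741707519

sn(u+v)=0.9999995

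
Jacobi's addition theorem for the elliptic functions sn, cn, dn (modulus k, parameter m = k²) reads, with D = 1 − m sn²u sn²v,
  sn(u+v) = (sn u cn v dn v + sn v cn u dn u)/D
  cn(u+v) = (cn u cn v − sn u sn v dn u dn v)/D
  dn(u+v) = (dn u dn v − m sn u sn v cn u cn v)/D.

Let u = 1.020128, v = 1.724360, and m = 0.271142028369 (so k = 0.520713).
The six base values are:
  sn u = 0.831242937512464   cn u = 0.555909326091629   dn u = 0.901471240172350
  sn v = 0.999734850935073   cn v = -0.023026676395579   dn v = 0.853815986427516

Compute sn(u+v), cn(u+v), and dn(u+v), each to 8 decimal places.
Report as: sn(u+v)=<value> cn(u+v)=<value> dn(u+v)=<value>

m = k² = 0.271142028369
D = 1 − m·sn²u·sn²v = 0.8127497348306182
sn(u+v) = (sn u·cn v·dn v + sn v·cn u·dn u)/D = 0.4846607051044349/0.8127497348306182 = 0.596322194070529
cn(u+v) = (cn u·cn v − sn u·sn v·dn u·dn v)/D = -0.6524309407093691/0.8127497348306182 = -0.8027451904925437
dn(u+v) = (dn u·dn v − m·sn u·sn v·cn u·cn v)/D = 0.7725748855761534/0.8127497348306182 = 0.9505692250236938

sn(u+v)=0.59632219 cn(u+v)=-0.80274519 dn(u+v)=0.95056923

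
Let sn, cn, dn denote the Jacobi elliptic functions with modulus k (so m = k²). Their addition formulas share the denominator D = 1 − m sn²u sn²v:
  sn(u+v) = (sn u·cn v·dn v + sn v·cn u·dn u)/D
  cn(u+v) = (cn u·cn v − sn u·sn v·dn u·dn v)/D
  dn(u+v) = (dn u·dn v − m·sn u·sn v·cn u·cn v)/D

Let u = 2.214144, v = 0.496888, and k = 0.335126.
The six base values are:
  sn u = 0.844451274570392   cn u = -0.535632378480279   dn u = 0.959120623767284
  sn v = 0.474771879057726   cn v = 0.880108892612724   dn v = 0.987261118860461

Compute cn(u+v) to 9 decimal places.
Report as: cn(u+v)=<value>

cn(u+v)=-0.866694530

m = k² = 0.112309435876
D = 1 − m·sn²u·sn²v = 0.9819475807068202
cn(u+v) = (cn u·cn v − sn u·sn v·dn u·dn v)/D = -0.8510485969866897/0.9819475807068202 = -0.8666945300421153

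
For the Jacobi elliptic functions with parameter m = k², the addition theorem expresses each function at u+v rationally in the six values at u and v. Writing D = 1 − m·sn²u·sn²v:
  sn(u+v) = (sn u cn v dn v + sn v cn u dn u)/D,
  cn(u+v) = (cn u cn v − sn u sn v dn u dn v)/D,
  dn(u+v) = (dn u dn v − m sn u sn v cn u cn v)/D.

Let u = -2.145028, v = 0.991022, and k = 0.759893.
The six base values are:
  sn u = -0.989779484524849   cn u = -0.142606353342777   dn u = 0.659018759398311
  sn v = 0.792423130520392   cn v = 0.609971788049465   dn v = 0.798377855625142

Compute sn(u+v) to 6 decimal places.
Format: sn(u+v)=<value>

m = k² = 0.577437371449
D = 1 − m·sn²u·sn²v = 0.6447810949342876
sn(u+v) = (sn u·cn v·dn v + sn v·cn u·dn u)/D = -0.5564828335407459/0.6447810949342876 = -0.8630569939359954

sn(u+v)=-0.863057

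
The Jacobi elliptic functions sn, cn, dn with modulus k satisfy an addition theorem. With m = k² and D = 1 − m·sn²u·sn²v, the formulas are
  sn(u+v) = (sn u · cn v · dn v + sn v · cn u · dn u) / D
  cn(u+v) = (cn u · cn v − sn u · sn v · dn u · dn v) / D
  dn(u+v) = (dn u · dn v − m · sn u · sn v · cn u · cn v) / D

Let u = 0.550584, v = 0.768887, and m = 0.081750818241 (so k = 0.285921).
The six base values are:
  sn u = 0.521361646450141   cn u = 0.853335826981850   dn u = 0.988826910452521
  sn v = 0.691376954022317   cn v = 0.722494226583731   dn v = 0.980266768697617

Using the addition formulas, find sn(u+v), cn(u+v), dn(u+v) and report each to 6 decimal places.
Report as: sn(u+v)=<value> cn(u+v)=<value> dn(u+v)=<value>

sn(u+v)=0.962860 cn(u+v)=0.270002 dn(u+v)=0.961358

m = k² = 0.081750818241
D = 1 − m·sn²u·sn²v = 0.9893781524238293
sn(u+v) = (sn u·cn v·dn v + sn v·cn u·dn u)/D = 0.952632512612457/0.9893781524238293 = 0.9628598633178316
cn(u+v) = (cn u·cn v − sn u·sn v·dn u·dn v)/D = 0.2671337200865269/0.9893781524238293 = 0.2700016363127577
dn(u+v) = (dn u·dn v − m·sn u·sn v·cn u·cn v)/D = 0.9511464395000927/0.9893781524238293 = 0.961357835899171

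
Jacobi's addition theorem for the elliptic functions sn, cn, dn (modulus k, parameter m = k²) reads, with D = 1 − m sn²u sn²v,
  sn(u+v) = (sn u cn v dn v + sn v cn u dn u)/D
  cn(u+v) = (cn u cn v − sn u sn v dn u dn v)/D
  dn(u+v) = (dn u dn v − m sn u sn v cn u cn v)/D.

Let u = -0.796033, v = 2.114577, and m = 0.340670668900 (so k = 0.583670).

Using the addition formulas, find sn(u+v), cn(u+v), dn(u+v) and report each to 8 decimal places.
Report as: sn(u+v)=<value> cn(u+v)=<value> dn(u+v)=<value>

sn(u+v)=0.94130381 cn(u+v)=0.33756057 dn(u+v)=0.83555238

sn u = -0.6968175371390701, cn u = 0.7172484366908307, dn u = 0.9135566552518136
sn v = 0.9530009445535697, cn v = -0.302967324442759, dn v = 0.8310229955619656
m = k² = 0.3406706689
D = 1 − m·sn²u·sn²v = 0.8497690028440045
sn(u+v) = (sn u·cn v·dn v + sn v·cn u·dn u)/D = 0.7998908006645338/0.8497690028440045 = 0.9413038107855917
cn(u+v) = (cn u·cn v − sn u·sn v·dn u·dn v)/D = 0.2868485056728461/0.8497690028440045 = 0.3375605661218783
dn(u+v) = (dn u·dn v − m·sn u·sn v·cn u·cn v)/D = 0.7100265119368564/0.8497690028440045 = 0.8355523790118746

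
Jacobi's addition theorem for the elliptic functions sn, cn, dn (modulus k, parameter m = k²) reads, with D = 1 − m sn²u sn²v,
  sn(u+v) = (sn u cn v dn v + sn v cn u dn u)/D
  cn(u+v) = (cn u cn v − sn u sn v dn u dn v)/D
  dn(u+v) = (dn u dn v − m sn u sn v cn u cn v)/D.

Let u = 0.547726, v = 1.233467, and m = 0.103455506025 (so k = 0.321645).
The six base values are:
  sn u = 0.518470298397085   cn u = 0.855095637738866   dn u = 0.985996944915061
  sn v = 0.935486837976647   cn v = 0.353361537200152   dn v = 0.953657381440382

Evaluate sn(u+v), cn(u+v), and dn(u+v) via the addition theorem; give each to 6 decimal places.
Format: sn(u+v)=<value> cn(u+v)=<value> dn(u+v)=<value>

sn(u+v)=0.987479 cn(u+v)=-0.157749 dn(u+v)=0.948219

m = k² = 0.103455506025
D = 1 − m·sn²u·sn²v = 0.9756624567515601
sn(u+v) = (sn u·cn v·dn v + sn v·cn u·dn u)/D = 0.9634463885816805/0.9756624567515601 = 0.987479206476231
cn(u+v) = (cn u·cn v − sn u·sn v·dn u·dn v)/D = -0.1539099926691156/0.9756624567515601 = -0.1577492211615424
dn(u+v) = (dn u·dn v − m·sn u·sn v·cn u·cn v)/D = 0.925141521303604/0.9756624567515601 = 0.9482188382894592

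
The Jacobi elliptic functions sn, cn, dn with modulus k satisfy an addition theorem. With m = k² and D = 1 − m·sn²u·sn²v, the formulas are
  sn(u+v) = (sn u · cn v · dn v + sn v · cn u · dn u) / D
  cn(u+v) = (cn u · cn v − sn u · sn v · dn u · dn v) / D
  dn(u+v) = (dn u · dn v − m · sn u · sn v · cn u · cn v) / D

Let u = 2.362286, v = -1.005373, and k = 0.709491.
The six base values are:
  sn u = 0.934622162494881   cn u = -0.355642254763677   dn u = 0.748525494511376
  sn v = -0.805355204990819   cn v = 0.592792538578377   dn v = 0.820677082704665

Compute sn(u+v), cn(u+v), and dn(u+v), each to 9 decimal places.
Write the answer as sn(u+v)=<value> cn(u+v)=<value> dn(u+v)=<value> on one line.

sn(u+v)=0.936026327 cn(u+v)=0.351929985 dn(u+v)=0.747641756

m = k² = 0.503377479081
D = 1 − m·sn²u·sn²v = 0.7148056801744689
sn(u+v) = (sn u·cn v·dn v + sn v·cn u·dn u)/D = 0.6690769355659699/0.7148056801744689 = 0.9360263273266972
cn(u+v) = (cn u·cn v − sn u·sn v·dn u·dn v)/D = 0.2515615525141633/0.7148056801744689 = 0.3519299852972104
dn(u+v) = (dn u·dn v − m·sn u·sn v·cn u·cn v)/D = 0.5344185737271577/0.7148056801744689 = 0.7476417557240417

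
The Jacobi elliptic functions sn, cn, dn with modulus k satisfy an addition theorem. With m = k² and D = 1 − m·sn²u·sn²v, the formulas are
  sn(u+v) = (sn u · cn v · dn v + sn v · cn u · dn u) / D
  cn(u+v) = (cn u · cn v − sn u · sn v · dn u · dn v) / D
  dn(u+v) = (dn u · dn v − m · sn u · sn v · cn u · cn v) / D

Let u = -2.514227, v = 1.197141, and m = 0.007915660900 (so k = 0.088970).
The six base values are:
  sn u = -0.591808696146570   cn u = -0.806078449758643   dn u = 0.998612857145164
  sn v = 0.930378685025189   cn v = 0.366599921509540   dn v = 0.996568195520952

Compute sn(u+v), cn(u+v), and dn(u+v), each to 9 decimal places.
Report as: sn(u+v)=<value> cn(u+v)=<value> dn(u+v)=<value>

m = k² = 0.0079156609
D = 1 − m·sn²u·sn²v = 0.997600231378359
sn(u+v) = (sn u·cn v·dn v + sn v·cn u·dn u)/D = -0.9651303764214373/0.997600231378359 = -0.9674520374638858
cn(u+v) = (cn u·cn v − sn u·sn v·dn u·dn v)/D = 0.2524471789400116/0.997600231378359 = 0.2530544510712589
dn(u+v) = (dn u·dn v − m·sn u·sn v·cn u·cn v)/D = 0.9938978661814339/0.997600231378359 = 0.9962887286104478

sn(u+v)=-0.967452037 cn(u+v)=0.253054451 dn(u+v)=0.996288729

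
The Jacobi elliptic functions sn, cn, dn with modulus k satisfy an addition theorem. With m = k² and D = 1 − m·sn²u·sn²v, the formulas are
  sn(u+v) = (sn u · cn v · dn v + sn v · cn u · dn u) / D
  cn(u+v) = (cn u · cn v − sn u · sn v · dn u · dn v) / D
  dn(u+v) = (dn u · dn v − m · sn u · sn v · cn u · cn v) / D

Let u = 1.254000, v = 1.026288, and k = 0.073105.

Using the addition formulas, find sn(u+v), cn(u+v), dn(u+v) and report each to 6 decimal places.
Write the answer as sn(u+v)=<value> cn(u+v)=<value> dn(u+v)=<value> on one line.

sn u = 0.9498387897149228, cn u = 0.3127399455664252, dn u = 0.9975862714849534
sn v = 0.8549782178190972, cn v = 0.5186639056796612, dn v = 0.998044764608864
m = k² = 0.005344341025
D = 1 − m·sn²u·sn²v = 0.9964754468301673
sn(u+v) = (sn u·cn v·dn v + sn v·cn u·dn u)/D = 0.7584242998728403/0.9964754468301673 = 0.76110686147403
cn(u+v) = (cn u·cn v − sn u·sn v·dn u·dn v)/D = -0.6463403882613043/0.9964754468301673 = -0.648626506872138
dn(u+v) = (dn u·dn v − m·sn u·sn v·cn u·cn v)/D = 0.9949317622480812/0.9964754468301673 = 0.9984508553753164

sn(u+v)=0.761107 cn(u+v)=-0.648627 dn(u+v)=0.998451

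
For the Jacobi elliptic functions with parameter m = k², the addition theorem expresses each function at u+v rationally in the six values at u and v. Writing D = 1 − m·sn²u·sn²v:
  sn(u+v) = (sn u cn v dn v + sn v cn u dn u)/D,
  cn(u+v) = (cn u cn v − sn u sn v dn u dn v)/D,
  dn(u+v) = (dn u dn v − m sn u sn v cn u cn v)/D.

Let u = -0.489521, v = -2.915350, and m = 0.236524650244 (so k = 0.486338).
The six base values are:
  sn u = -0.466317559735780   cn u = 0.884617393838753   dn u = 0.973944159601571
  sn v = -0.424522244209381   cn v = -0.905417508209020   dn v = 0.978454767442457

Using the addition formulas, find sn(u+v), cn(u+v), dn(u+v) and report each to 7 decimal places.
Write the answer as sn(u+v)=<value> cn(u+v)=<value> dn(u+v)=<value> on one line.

sn(u+v)=0.0478038 cn(u+v)=-0.9988567 dn(u+v)=0.9997297

m = k² = 0.236524650244
D = 1 − m·sn²u·sn²v = 0.9907308299204207
sn(u+v) = (sn u·cn v·dn v + sn v·cn u·dn u)/D = 0.0473606682384765/0.9907308299204207 = 0.04780376950849576
cn(u+v) = (cn u·cn v − sn u·sn v·dn u·dn v)/D = -0.9895981732293216/0.9907308299204207 = -0.9988567462958733
dn(u+v) = (dn u·dn v − m·sn u·sn v·cn u·cn v)/D = 0.9904630456425896/0.9907308299204207 = 0.9997297103615393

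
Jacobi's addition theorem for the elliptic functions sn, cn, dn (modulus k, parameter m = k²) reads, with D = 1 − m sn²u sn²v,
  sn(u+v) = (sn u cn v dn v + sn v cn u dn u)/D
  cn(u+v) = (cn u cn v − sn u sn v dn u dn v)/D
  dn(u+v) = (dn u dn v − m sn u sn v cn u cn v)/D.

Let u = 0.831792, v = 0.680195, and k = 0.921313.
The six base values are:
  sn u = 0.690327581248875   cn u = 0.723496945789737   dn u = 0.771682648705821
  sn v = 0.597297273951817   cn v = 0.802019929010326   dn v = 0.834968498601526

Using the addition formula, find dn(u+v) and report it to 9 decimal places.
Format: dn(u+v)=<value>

m = k² = 0.848817643969
D = 1 − m·sn²u·sn²v = 0.8556868472330102
dn(u+v) = (dn u·dn v − m·sn u·sn v·cn u·cn v)/D = 0.4412437519541396/0.8556868472330102 = 0.5156603182355395

dn(u+v)=0.515660318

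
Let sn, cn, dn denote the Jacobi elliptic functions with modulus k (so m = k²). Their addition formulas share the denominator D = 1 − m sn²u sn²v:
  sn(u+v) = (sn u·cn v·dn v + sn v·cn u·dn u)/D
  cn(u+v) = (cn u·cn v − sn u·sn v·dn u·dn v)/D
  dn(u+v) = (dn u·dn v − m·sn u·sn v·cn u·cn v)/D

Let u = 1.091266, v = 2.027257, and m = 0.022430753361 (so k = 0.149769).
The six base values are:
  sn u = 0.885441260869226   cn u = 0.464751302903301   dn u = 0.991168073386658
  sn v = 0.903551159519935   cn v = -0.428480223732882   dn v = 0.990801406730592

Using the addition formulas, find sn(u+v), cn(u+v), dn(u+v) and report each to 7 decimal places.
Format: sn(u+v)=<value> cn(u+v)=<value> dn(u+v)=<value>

sn(u+v)=0.0409009 cn(u+v)=-0.9991632 dn(u+v)=0.9999812

m = k² = 0.022430753361
D = 1 − m·sn²u·sn²v = 0.9856428291998764
sn(u+v) = (sn u·cn v·dn v + sn v·cn u·dn u)/D = 0.0403136400763876/0.9856428291998764 = 0.04090086071961112
cn(u+v) = (cn u·cn v − sn u·sn v·dn u·dn v)/D = -0.9848180528285051/0.9856428291998764 = -0.9991632096871837
dn(u+v) = (dn u·dn v − m·sn u·sn v·cn u·cn v)/D = 0.9856243364114889/0.9856428291998764 = 0.999981237840078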